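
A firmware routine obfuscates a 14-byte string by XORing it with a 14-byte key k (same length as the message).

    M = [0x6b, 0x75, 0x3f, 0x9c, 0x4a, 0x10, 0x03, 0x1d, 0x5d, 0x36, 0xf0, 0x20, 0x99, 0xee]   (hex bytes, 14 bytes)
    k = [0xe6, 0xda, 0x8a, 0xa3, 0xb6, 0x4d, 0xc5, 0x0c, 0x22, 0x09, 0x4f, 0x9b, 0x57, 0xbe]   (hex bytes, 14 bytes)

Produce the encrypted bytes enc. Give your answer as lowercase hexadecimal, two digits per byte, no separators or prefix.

8dafb53ffc5dc6117f3fbfbbce50

XOR is its own inverse, so applying the key byte-wise gives the result directly.
byte 0: 01101011 ^ 11100110 = 10001101
byte 1: 01110101 ^ 11011010 = 10101111
byte 2: 00111111 ^ 10001010 = 10110101
byte 3: 10011100 ^ 10100011 = 00111111
byte 4: 01001010 ^ 10110110 = 11111100
byte 5: 00010000 ^ 01001101 = 01011101
byte 6: 00000011 ^ 11000101 = 11000110
byte 7: 00011101 ^ 00001100 = 00010001
byte 8: 01011101 ^ 00100010 = 01111111
byte 9: 00110110 ^ 00001001 = 00111111
byte 10: 11110000 ^ 01001111 = 10111111
byte 11: 00100000 ^ 10011011 = 10111011
byte 12: 10011001 ^ 01010111 = 11001110
byte 13: 11101110 ^ 10111110 = 01010000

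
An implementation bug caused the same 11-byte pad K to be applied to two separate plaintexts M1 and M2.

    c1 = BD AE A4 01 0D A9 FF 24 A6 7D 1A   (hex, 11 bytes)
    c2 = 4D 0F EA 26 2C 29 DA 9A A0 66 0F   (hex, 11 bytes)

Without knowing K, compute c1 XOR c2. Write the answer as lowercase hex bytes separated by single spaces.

c1 ⊕ c2 = (M1 ⊕ K) ⊕ (M2 ⊕ K) = M1 ⊕ M2 — the shared key cancels under XOR.
byte 0: 10111101 xor 01001101 = 11110000
byte 1: 10101110 xor 00001111 = 10100001
byte 2: 10100100 xor 11101010 = 01001110
byte 3: 00000001 xor 00100110 = 00100111
byte 4: 00001101 xor 00101100 = 00100001
byte 5: 10101001 xor 00101001 = 10000000
byte 6: 11111111 xor 11011010 = 00100101
byte 7: 00100100 xor 10011010 = 10111110
byte 8: 10100110 xor 10100000 = 00000110
byte 9: 01111101 xor 01100110 = 00011011
byte 10: 00011010 xor 00001111 = 00010101

f0 a1 4e 27 21 80 25 be 06 1b 15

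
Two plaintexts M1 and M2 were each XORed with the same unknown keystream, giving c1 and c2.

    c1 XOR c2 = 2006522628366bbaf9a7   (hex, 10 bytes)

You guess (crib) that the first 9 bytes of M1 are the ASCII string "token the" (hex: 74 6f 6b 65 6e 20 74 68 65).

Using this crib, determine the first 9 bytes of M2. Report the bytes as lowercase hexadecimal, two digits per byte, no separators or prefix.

Since c1 ⊕ c2 = M1 ⊕ M2, XORing with the guessed M1 bytes yields the corresponding M2 bytes: M2 = (c1 ⊕ c2) ⊕ M1.
20 XOR 74 = 54
06 XOR 6f = 69
52 XOR 6b = 39
26 XOR 65 = 43
28 XOR 6e = 46
36 XOR 20 = 16
6b XOR 74 = 1f
ba XOR 68 = d2
f9 XOR 65 = 9c

5469394346161fd29c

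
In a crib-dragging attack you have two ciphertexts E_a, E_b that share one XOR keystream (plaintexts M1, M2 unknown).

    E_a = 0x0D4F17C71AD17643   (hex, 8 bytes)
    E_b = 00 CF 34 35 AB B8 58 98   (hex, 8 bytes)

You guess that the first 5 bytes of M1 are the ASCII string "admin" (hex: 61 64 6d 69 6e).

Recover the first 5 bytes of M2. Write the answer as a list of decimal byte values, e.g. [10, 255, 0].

First, E_a ⊕ E_b = (M1 ⊕ K) ⊕ (M2 ⊕ K) = M1 ⊕ M2, so the key drops out. Then M2 = (M1 ⊕ M2) ⊕ M1 over the first 5 bytes.
byte 0: (0d XOR 00) XOR 61 = 0d XOR 61 = 6c
byte 1: (4f XOR cf) XOR 64 = 80 XOR 64 = e4
byte 2: (17 XOR 34) XOR 6d = 23 XOR 6d = 4e
byte 3: (c7 XOR 35) XOR 69 = f2 XOR 69 = 9b
byte 4: (1a XOR ab) XOR 6e = b1 XOR 6e = df

[108, 228, 78, 155, 223]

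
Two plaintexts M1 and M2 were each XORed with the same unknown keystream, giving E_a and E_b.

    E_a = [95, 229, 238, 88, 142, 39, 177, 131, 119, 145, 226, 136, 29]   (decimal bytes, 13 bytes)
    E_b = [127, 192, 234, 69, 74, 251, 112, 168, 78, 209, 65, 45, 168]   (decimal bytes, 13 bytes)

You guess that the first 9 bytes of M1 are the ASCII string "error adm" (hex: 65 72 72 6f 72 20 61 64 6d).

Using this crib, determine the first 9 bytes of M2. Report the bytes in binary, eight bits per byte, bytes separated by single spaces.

01000101 01010111 01110110 01110010 10110110 11111100 10100000 01001111 01010100

First, E_a ⊕ E_b = (M1 ⊕ K) ⊕ (M2 ⊕ K) = M1 ⊕ M2, so the key drops out. Then M2 = (M1 ⊕ M2) ⊕ M1 over the first 9 bytes.
byte 0: (5f ⊕ 7f) ⊕ 65 = 20 ⊕ 65 = 45
byte 1: (e5 ⊕ c0) ⊕ 72 = 25 ⊕ 72 = 57
byte 2: (ee ⊕ ea) ⊕ 72 = 04 ⊕ 72 = 76
byte 3: (58 ⊕ 45) ⊕ 6f = 1d ⊕ 6f = 72
byte 4: (8e ⊕ 4a) ⊕ 72 = c4 ⊕ 72 = b6
byte 5: (27 ⊕ fb) ⊕ 20 = dc ⊕ 20 = fc
byte 6: (b1 ⊕ 70) ⊕ 61 = c1 ⊕ 61 = a0
byte 7: (83 ⊕ a8) ⊕ 64 = 2b ⊕ 64 = 4f
byte 8: (77 ⊕ 4e) ⊕ 6d = 39 ⊕ 6d = 54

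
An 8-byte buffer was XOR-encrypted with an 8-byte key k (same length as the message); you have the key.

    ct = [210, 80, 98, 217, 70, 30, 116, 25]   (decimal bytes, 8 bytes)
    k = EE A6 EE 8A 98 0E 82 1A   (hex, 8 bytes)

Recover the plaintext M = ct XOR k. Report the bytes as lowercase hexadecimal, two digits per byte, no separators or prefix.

3cf68c53de10f603

XOR is its own inverse, so applying the key byte-wise gives the result directly.
d2 XOR ee = 3c
50 XOR a6 = f6
62 XOR ee = 8c
d9 XOR 8a = 53
46 XOR 98 = de
1e XOR 0e = 10
74 XOR 82 = f6
19 XOR 1a = 03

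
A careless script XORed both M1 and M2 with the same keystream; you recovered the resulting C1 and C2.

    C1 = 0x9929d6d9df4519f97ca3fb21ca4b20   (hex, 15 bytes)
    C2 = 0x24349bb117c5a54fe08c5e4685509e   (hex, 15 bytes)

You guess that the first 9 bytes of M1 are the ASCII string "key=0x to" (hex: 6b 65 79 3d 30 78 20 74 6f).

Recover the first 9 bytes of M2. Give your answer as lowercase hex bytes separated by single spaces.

First, C1 ⊕ C2 = (M1 ⊕ K) ⊕ (M2 ⊕ K) = M1 ⊕ M2, so the key drops out. Then M2 = (M1 ⊕ M2) ⊕ M1 over the first 9 bytes.
byte 0: (99 ^ 24) ^ 6b = bd ^ 6b = d6
byte 1: (29 ^ 34) ^ 65 = 1d ^ 65 = 78
byte 2: (d6 ^ 9b) ^ 79 = 4d ^ 79 = 34
byte 3: (d9 ^ b1) ^ 3d = 68 ^ 3d = 55
byte 4: (df ^ 17) ^ 30 = c8 ^ 30 = f8
byte 5: (45 ^ c5) ^ 78 = 80 ^ 78 = f8
byte 6: (19 ^ a5) ^ 20 = bc ^ 20 = 9c
byte 7: (f9 ^ 4f) ^ 74 = b6 ^ 74 = c2
byte 8: (7c ^ e0) ^ 6f = 9c ^ 6f = f3

d6 78 34 55 f8 f8 9c c2 f3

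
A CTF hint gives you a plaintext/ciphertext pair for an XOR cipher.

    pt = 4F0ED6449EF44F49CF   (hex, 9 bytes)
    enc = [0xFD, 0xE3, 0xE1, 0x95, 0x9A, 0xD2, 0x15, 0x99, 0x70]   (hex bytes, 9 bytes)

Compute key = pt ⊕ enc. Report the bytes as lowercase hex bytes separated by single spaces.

Since enc = pt ⊕ key, XORing both sides with pt gives key = pt ⊕ enc.
4f ^ fd = b2
0e ^ e3 = ed
d6 ^ e1 = 37
44 ^ 95 = d1
9e ^ 9a = 04
f4 ^ d2 = 26
4f ^ 15 = 5a
49 ^ 99 = d0
cf ^ 70 = bf

b2 ed 37 d1 04 26 5a d0 bf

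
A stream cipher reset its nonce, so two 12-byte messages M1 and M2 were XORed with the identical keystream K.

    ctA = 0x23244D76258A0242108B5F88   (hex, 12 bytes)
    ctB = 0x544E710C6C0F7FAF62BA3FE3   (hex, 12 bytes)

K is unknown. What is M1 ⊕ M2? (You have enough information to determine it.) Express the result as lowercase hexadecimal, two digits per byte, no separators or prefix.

776a3c7a49857ded7231606b

ctA ⊕ ctB = (M1 ⊕ K) ⊕ (M2 ⊕ K) = M1 ⊕ M2 — the shared key cancels under XOR.
23 XOR 54 = 77
24 XOR 4e = 6a
4d XOR 71 = 3c
76 XOR 0c = 7a
25 XOR 6c = 49
8a XOR 0f = 85
02 XOR 7f = 7d
42 XOR af = ed
10 XOR 62 = 72
8b XOR ba = 31
5f XOR 3f = 60
88 XOR e3 = 6b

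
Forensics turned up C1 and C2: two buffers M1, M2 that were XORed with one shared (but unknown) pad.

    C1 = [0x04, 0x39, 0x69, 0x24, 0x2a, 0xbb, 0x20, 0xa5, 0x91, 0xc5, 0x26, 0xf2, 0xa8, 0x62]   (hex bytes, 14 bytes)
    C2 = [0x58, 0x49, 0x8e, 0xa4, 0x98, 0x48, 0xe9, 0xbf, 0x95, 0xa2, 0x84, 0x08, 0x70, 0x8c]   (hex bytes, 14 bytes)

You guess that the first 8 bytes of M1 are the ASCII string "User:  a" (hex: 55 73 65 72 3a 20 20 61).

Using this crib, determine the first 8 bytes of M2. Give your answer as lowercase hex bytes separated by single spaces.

First, C1 ⊕ C2 = (M1 ⊕ K) ⊕ (M2 ⊕ K) = M1 ⊕ M2, so the key drops out. Then M2 = (M1 ⊕ M2) ⊕ M1 over the first 8 bytes.
byte 0: (04 XOR 58) XOR 55 = 5c XOR 55 = 09
byte 1: (39 XOR 49) XOR 73 = 70 XOR 73 = 03
byte 2: (69 XOR 8e) XOR 65 = e7 XOR 65 = 82
byte 3: (24 XOR a4) XOR 72 = 80 XOR 72 = f2
byte 4: (2a XOR 98) XOR 3a = b2 XOR 3a = 88
byte 5: (bb XOR 48) XOR 20 = f3 XOR 20 = d3
byte 6: (20 XOR e9) XOR 20 = c9 XOR 20 = e9
byte 7: (a5 XOR bf) XOR 61 = 1a XOR 61 = 7b

09 03 82 f2 88 d3 e9 7b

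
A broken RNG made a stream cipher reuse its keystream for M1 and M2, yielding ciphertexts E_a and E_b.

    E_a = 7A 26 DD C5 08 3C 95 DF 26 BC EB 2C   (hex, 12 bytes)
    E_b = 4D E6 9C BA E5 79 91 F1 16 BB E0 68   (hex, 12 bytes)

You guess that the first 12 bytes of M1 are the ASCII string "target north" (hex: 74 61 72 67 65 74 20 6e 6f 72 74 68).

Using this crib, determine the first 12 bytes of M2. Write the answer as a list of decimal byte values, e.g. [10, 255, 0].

[67, 161, 51, 24, 136, 49, 36, 64, 95, 117, 127, 44]

First, E_a ⊕ E_b = (M1 ⊕ K) ⊕ (M2 ⊕ K) = M1 ⊕ M2, so the key drops out. Then M2 = (M1 ⊕ M2) ⊕ M1 over the first 12 bytes.
byte 0: (7a XOR 4d) XOR 74 = 37 XOR 74 = 43
byte 1: (26 XOR e6) XOR 61 = c0 XOR 61 = a1
byte 2: (dd XOR 9c) XOR 72 = 41 XOR 72 = 33
byte 3: (c5 XOR ba) XOR 67 = 7f XOR 67 = 18
byte 4: (08 XOR e5) XOR 65 = ed XOR 65 = 88
byte 5: (3c XOR 79) XOR 74 = 45 XOR 74 = 31
byte 6: (95 XOR 91) XOR 20 = 04 XOR 20 = 24
byte 7: (df XOR f1) XOR 6e = 2e XOR 6e = 40
byte 8: (26 XOR 16) XOR 6f = 30 XOR 6f = 5f
byte 9: (bc XOR bb) XOR 72 = 07 XOR 72 = 75
byte 10: (eb XOR e0) XOR 74 = 0b XOR 74 = 7f
byte 11: (2c XOR 68) XOR 68 = 44 XOR 68 = 2c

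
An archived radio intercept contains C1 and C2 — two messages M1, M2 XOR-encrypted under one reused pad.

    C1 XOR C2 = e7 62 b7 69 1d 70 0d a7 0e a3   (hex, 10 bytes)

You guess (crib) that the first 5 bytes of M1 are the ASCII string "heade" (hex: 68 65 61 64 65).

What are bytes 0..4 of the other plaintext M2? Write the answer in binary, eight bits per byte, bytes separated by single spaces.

Since C1 ⊕ C2 = M1 ⊕ M2, XORing with the guessed M1 bytes yields the corresponding M2 bytes: M2 = (C1 ⊕ C2) ⊕ M1.
11100111 ⊕ 01101000 = 10001111
01100010 ⊕ 01100101 = 00000111
10110111 ⊕ 01100001 = 11010110
01101001 ⊕ 01100100 = 00001101
00011101 ⊕ 01100101 = 01111000

10001111 00000111 11010110 00001101 01111000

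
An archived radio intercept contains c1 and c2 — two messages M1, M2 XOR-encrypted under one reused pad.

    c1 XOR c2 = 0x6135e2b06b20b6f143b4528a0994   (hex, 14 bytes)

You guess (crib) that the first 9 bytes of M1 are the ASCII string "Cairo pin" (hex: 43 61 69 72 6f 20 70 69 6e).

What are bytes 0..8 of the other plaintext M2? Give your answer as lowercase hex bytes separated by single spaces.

22 54 8b c2 04 00 c6 98 2d

Since c1 ⊕ c2 = M1 ⊕ M2, XORing with the guessed M1 bytes yields the corresponding M2 bytes: M2 = (c1 ⊕ c2) ⊕ M1.
byte 0: 61 XOR 43 = 22
byte 1: 35 XOR 61 = 54
byte 2: e2 XOR 69 = 8b
byte 3: b0 XOR 72 = c2
byte 4: 6b XOR 6f = 04
byte 5: 20 XOR 20 = 00
byte 6: b6 XOR 70 = c6
byte 7: f1 XOR 69 = 98
byte 8: 43 XOR 6e = 2d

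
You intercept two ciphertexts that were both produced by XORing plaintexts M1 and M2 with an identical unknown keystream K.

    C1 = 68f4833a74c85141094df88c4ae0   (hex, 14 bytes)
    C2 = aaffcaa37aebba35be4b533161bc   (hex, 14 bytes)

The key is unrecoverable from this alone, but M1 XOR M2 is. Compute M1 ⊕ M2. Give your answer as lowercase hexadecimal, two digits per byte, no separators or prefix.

C1 ⊕ C2 = (M1 ⊕ K) ⊕ (M2 ⊕ K) = M1 ⊕ M2 — the shared key cancels under XOR.
68 xor aa = c2
f4 xor ff = 0b
83 xor ca = 49
3a xor a3 = 99
74 xor 7a = 0e
c8 xor eb = 23
51 xor ba = eb
41 xor 35 = 74
09 xor be = b7
4d xor 4b = 06
f8 xor 53 = ab
8c xor 31 = bd
4a xor 61 = 2b
e0 xor bc = 5c

c20b49990e23eb74b706abbd2b5c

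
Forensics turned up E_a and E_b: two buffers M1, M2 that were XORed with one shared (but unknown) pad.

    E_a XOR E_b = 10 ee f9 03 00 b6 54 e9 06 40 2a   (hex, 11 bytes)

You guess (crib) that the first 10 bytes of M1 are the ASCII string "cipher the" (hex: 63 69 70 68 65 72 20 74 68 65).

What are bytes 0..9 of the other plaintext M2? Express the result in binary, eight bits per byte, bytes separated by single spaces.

Since E_a ⊕ E_b = M1 ⊕ M2, XORing with the guessed M1 bytes yields the corresponding M2 bytes: M2 = (E_a ⊕ E_b) ⊕ M1.
byte 0: 00010000 ^ 01100011 = 01110011
byte 1: 11101110 ^ 01101001 = 10000111
byte 2: 11111001 ^ 01110000 = 10001001
byte 3: 00000011 ^ 01101000 = 01101011
byte 4: 00000000 ^ 01100101 = 01100101
byte 5: 10110110 ^ 01110010 = 11000100
byte 6: 01010100 ^ 00100000 = 01110100
byte 7: 11101001 ^ 01110100 = 10011101
byte 8: 00000110 ^ 01101000 = 01101110
byte 9: 01000000 ^ 01100101 = 00100101

01110011 10000111 10001001 01101011 01100101 11000100 01110100 10011101 01101110 00100101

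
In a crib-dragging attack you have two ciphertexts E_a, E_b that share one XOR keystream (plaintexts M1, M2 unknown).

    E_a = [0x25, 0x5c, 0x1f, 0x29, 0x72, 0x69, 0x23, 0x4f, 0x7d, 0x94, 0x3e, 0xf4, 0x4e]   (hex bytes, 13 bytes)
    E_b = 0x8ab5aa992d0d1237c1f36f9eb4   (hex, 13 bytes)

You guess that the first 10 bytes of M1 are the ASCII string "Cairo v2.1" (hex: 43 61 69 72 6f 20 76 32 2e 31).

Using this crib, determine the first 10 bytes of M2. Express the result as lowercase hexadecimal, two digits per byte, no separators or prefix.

First, E_a ⊕ E_b = (M1 ⊕ K) ⊕ (M2 ⊕ K) = M1 ⊕ M2, so the key drops out. Then M2 = (M1 ⊕ M2) ⊕ M1 over the first 10 bytes.
byte 0: (25 xor 8a) xor 43 = af xor 43 = ec
byte 1: (5c xor b5) xor 61 = e9 xor 61 = 88
byte 2: (1f xor aa) xor 69 = b5 xor 69 = dc
byte 3: (29 xor 99) xor 72 = b0 xor 72 = c2
byte 4: (72 xor 2d) xor 6f = 5f xor 6f = 30
byte 5: (69 xor 0d) xor 20 = 64 xor 20 = 44
byte 6: (23 xor 12) xor 76 = 31 xor 76 = 47
byte 7: (4f xor 37) xor 32 = 78 xor 32 = 4a
byte 8: (7d xor c1) xor 2e = bc xor 2e = 92
byte 9: (94 xor f3) xor 31 = 67 xor 31 = 56

ec88dcc23044474a9256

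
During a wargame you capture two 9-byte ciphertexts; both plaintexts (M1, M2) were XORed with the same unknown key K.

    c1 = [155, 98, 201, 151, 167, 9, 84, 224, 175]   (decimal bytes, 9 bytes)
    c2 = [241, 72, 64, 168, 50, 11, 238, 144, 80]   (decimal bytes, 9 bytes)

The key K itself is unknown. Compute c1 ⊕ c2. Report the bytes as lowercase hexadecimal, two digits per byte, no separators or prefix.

6a2a893f9502ba70ff

c1 ⊕ c2 = (M1 ⊕ K) ⊕ (M2 ⊕ K) = M1 ⊕ M2 — the shared key cancels under XOR.
9b XOR f1 = 6a
62 XOR 48 = 2a
c9 XOR 40 = 89
97 XOR a8 = 3f
a7 XOR 32 = 95
09 XOR 0b = 02
54 XOR ee = ba
e0 XOR 90 = 70
af XOR 50 = ff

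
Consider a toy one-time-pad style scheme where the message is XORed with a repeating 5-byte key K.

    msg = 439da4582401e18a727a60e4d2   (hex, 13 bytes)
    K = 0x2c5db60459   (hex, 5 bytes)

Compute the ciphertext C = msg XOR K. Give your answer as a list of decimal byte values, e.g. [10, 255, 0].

The 5-byte key repeats, so the effective keystream is 2c 5d b6 04 59 2c 5d b6 04 59 2c 5d b6.
byte 0:  67 ⊕  44 = 111
byte 1: 157 ⊕  93 = 192
byte 2: 164 ⊕ 182 =  18
byte 3:  88 ⊕   4 =  92
byte 4:  36 ⊕  89 = 125
byte 5:   1 ⊕  44 =  45
byte 6: 225 ⊕  93 = 188
byte 7: 138 ⊕ 182 =  60
byte 8: 114 ⊕   4 = 118
byte 9: 122 ⊕  89 =  35
byte 10:  96 ⊕  44 =  76
byte 11: 228 ⊕  93 = 185
byte 12: 210 ⊕ 182 = 100

[111, 192, 18, 92, 125, 45, 188, 60, 118, 35, 76, 185, 100]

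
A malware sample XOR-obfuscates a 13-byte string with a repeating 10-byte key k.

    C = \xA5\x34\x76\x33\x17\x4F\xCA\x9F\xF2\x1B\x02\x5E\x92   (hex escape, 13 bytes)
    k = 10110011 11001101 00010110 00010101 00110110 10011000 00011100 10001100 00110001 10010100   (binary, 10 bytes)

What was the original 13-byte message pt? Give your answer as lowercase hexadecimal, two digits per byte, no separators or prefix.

The 10-byte key repeats, so the effective keystream is b3 cd 16 15 36 98 1c 8c 31 94 b3 cd 16.
byte 0: 165 XOR 179 =  22
byte 1:  52 XOR 205 = 249
byte 2: 118 XOR  22 =  96
byte 3:  51 XOR  21 =  38
byte 4:  23 XOR  54 =  33
byte 5:  79 XOR 152 = 215
byte 6: 202 XOR  28 = 214
byte 7: 159 XOR 140 =  19
byte 8: 242 XOR  49 = 195
byte 9:  27 XOR 148 = 143
byte 10:   2 XOR 179 = 177
byte 11:  94 XOR 205 = 147
byte 12: 146 XOR  22 = 132

16f9602621d7d613c38fb19384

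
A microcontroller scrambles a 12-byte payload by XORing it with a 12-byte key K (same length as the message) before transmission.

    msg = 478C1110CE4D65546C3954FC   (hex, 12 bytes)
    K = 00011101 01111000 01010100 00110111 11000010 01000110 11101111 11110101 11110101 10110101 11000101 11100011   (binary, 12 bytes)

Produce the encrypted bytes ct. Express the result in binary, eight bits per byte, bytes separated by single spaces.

47 XOR 1d = 5a
8c XOR 78 = f4
11 XOR 54 = 45
10 XOR 37 = 27
ce XOR c2 = 0c
4d XOR 46 = 0b
65 XOR ef = 8a
54 XOR f5 = a1
6c XOR f5 = 99
39 XOR b5 = 8c
54 XOR c5 = 91
fc XOR e3 = 1f

01011010 11110100 01000101 00100111 00001100 00001011 10001010 10100001 10011001 10001100 10010001 00011111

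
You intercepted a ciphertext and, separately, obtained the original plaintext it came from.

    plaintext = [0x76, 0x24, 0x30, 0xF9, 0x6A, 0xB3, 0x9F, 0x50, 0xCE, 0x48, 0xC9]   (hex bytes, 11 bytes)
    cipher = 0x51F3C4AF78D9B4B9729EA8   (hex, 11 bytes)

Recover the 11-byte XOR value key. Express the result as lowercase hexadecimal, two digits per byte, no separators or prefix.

27d7f456126a2be9bcd661

Since cipher = plaintext ⊕ key, XORing both sides with plaintext gives key = plaintext ⊕ cipher.
byte 0: 76 XOR 51 = 27
byte 1: 24 XOR f3 = d7
byte 2: 30 XOR c4 = f4
byte 3: f9 XOR af = 56
byte 4: 6a XOR 78 = 12
byte 5: b3 XOR d9 = 6a
byte 6: 9f XOR b4 = 2b
byte 7: 50 XOR b9 = e9
byte 8: ce XOR 72 = bc
byte 9: 48 XOR 9e = d6
byte 10: c9 XOR a8 = 61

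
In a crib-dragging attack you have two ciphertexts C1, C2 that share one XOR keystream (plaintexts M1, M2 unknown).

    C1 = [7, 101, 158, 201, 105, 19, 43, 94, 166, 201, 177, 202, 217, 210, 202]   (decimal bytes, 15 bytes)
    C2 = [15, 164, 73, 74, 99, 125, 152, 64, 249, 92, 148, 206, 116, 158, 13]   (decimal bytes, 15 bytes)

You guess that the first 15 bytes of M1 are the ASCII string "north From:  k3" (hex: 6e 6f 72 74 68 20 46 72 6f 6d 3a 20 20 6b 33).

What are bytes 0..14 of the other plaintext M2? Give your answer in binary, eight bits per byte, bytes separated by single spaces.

01100110 10101110 10100101 11110111 01100010 01001110 11110101 01101100 00110000 11111000 00011111 00100100 10001101 00100111 11110100

First, C1 ⊕ C2 = (M1 ⊕ K) ⊕ (M2 ⊕ K) = M1 ⊕ M2, so the key drops out. Then M2 = (M1 ⊕ M2) ⊕ M1 over the first 15 bytes.
byte 0: (07 XOR 0f) XOR 6e = 08 XOR 6e = 66
byte 1: (65 XOR a4) XOR 6f = c1 XOR 6f = ae
byte 2: (9e XOR 49) XOR 72 = d7 XOR 72 = a5
byte 3: (c9 XOR 4a) XOR 74 = 83 XOR 74 = f7
byte 4: (69 XOR 63) XOR 68 = 0a XOR 68 = 62
byte 5: (13 XOR 7d) XOR 20 = 6e XOR 20 = 4e
byte 6: (2b XOR 98) XOR 46 = b3 XOR 46 = f5
byte 7: (5e XOR 40) XOR 72 = 1e XOR 72 = 6c
byte 8: (a6 XOR f9) XOR 6f = 5f XOR 6f = 30
byte 9: (c9 XOR 5c) XOR 6d = 95 XOR 6d = f8
byte 10: (b1 XOR 94) XOR 3a = 25 XOR 3a = 1f
byte 11: (ca XOR ce) XOR 20 = 04 XOR 20 = 24
byte 12: (d9 XOR 74) XOR 20 = ad XOR 20 = 8d
byte 13: (d2 XOR 9e) XOR 6b = 4c XOR 6b = 27
byte 14: (ca XOR 0d) XOR 33 = c7 XOR 33 = f4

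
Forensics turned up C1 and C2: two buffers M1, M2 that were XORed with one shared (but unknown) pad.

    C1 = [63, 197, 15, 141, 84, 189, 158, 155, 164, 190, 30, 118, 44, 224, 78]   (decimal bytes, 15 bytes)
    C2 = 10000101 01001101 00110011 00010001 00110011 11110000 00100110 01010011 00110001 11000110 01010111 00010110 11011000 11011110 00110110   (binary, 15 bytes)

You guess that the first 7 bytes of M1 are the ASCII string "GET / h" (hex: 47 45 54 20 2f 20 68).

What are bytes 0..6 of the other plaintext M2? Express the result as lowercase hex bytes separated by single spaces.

fd cd 68 bc 48 6d d0

First, C1 ⊕ C2 = (M1 ⊕ K) ⊕ (M2 ⊕ K) = M1 ⊕ M2, so the key drops out. Then M2 = (M1 ⊕ M2) ⊕ M1 over the first 7 bytes.
byte 0: (3f ^ 85) ^ 47 = ba ^ 47 = fd
byte 1: (c5 ^ 4d) ^ 45 = 88 ^ 45 = cd
byte 2: (0f ^ 33) ^ 54 = 3c ^ 54 = 68
byte 3: (8d ^ 11) ^ 20 = 9c ^ 20 = bc
byte 4: (54 ^ 33) ^ 2f = 67 ^ 2f = 48
byte 5: (bd ^ f0) ^ 20 = 4d ^ 20 = 6d
byte 6: (9e ^ 26) ^ 68 = b8 ^ 68 = d0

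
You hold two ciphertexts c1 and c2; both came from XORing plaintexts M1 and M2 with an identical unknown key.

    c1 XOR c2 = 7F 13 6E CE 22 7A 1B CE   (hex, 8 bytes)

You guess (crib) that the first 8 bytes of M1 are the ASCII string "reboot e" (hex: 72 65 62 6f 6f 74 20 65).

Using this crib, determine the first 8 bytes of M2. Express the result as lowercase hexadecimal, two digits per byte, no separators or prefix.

0d760ca14d0e3bab

Since c1 ⊕ c2 = M1 ⊕ M2, XORing with the guessed M1 bytes yields the corresponding M2 bytes: M2 = (c1 ⊕ c2) ⊕ M1.
01111111 xor 01110010 = 00001101
00010011 xor 01100101 = 01110110
01101110 xor 01100010 = 00001100
11001110 xor 01101111 = 10100001
00100010 xor 01101111 = 01001101
01111010 xor 01110100 = 00001110
00011011 xor 00100000 = 00111011
11001110 xor 01100101 = 10101011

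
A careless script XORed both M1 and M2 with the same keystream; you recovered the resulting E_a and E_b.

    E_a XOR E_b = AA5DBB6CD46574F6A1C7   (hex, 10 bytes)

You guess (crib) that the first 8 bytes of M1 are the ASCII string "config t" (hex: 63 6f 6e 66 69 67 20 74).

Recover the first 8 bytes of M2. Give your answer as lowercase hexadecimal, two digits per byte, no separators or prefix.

Since E_a ⊕ E_b = M1 ⊕ M2, XORing with the guessed M1 bytes yields the corresponding M2 bytes: M2 = (E_a ⊕ E_b) ⊕ M1.
170 xor  99 = 201
 93 xor 111 =  50
187 xor 110 = 213
108 xor 102 =  10
212 xor 105 = 189
101 xor 103 =   2
116 xor  32 =  84
246 xor 116 = 130

c932d50abd025482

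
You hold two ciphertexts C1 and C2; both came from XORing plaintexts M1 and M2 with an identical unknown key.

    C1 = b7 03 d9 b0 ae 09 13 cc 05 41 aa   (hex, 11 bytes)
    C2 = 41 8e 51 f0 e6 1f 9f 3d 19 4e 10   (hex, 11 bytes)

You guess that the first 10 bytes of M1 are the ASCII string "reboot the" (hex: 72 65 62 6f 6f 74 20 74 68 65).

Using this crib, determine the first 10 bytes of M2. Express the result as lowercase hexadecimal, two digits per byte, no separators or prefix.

First, C1 ⊕ C2 = (M1 ⊕ K) ⊕ (M2 ⊕ K) = M1 ⊕ M2, so the key drops out. Then M2 = (M1 ⊕ M2) ⊕ M1 over the first 10 bytes.
byte 0: (b7 ⊕ 41) ⊕ 72 = f6 ⊕ 72 = 84
byte 1: (03 ⊕ 8e) ⊕ 65 = 8d ⊕ 65 = e8
byte 2: (d9 ⊕ 51) ⊕ 62 = 88 ⊕ 62 = ea
byte 3: (b0 ⊕ f0) ⊕ 6f = 40 ⊕ 6f = 2f
byte 4: (ae ⊕ e6) ⊕ 6f = 48 ⊕ 6f = 27
byte 5: (09 ⊕ 1f) ⊕ 74 = 16 ⊕ 74 = 62
byte 6: (13 ⊕ 9f) ⊕ 20 = 8c ⊕ 20 = ac
byte 7: (cc ⊕ 3d) ⊕ 74 = f1 ⊕ 74 = 85
byte 8: (05 ⊕ 19) ⊕ 68 = 1c ⊕ 68 = 74
byte 9: (41 ⊕ 4e) ⊕ 65 = 0f ⊕ 65 = 6a

84e8ea2f2762ac85746a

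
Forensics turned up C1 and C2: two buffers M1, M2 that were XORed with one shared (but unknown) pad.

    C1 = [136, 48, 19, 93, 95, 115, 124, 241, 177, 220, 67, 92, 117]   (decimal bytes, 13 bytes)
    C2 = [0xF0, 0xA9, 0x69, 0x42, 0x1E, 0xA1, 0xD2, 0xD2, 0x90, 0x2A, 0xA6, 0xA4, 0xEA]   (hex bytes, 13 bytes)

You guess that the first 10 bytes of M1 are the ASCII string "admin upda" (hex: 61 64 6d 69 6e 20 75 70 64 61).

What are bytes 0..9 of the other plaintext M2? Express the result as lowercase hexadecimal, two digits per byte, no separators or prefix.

19fd17762ff2db534597

First, C1 ⊕ C2 = (M1 ⊕ K) ⊕ (M2 ⊕ K) = M1 ⊕ M2, so the key drops out. Then M2 = (M1 ⊕ M2) ⊕ M1 over the first 10 bytes.
byte 0: (88 ⊕ f0) ⊕ 61 = 78 ⊕ 61 = 19
byte 1: (30 ⊕ a9) ⊕ 64 = 99 ⊕ 64 = fd
byte 2: (13 ⊕ 69) ⊕ 6d = 7a ⊕ 6d = 17
byte 3: (5d ⊕ 42) ⊕ 69 = 1f ⊕ 69 = 76
byte 4: (5f ⊕ 1e) ⊕ 6e = 41 ⊕ 6e = 2f
byte 5: (73 ⊕ a1) ⊕ 20 = d2 ⊕ 20 = f2
byte 6: (7c ⊕ d2) ⊕ 75 = ae ⊕ 75 = db
byte 7: (f1 ⊕ d2) ⊕ 70 = 23 ⊕ 70 = 53
byte 8: (b1 ⊕ 90) ⊕ 64 = 21 ⊕ 64 = 45
byte 9: (dc ⊕ 2a) ⊕ 61 = f6 ⊕ 61 = 97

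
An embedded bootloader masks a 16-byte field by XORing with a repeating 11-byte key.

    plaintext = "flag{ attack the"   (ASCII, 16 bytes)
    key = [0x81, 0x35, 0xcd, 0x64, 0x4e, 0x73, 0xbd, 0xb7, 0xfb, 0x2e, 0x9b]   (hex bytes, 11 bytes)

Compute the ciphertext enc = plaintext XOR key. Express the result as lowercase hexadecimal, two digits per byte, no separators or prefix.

The 11-byte key repeats, so the effective keystream is 81 35 cd 64 4e 73 bd b7 fb 2e 9b 81 35 cd 64 4e.
byte 0: 01100110 XOR 10000001 = 11100111
byte 1: 01101100 XOR 00110101 = 01011001
byte 2: 01100001 XOR 11001101 = 10101100
byte 3: 01100111 XOR 01100100 = 00000011
byte 4: 01111011 XOR 01001110 = 00110101
byte 5: 00100000 XOR 01110011 = 01010011
byte 6: 01100001 XOR 10111101 = 11011100
byte 7: 01110100 XOR 10110111 = 11000011
byte 8: 01110100 XOR 11111011 = 10001111
byte 9: 01100001 XOR 00101110 = 01001111
byte 10: 01100011 XOR 10011011 = 11111000
byte 11: 01101011 XOR 10000001 = 11101010
byte 12: 00100000 XOR 00110101 = 00010101
byte 13: 01110100 XOR 11001101 = 10111001
byte 14: 01101000 XOR 01100100 = 00001100
byte 15: 01100101 XOR 01001110 = 00101011

e759ac033553dcc38f4ff8ea15b90c2b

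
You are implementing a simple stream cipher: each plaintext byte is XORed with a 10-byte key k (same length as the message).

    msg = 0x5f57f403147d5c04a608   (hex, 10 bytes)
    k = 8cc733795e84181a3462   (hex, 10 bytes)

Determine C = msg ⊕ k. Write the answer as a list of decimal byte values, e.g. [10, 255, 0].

XOR is its own inverse, so applying the key byte-wise gives the result directly.
byte 0: 5f ⊕ 8c = d3
byte 1: 57 ⊕ c7 = 90
byte 2: f4 ⊕ 33 = c7
byte 3: 03 ⊕ 79 = 7a
byte 4: 14 ⊕ 5e = 4a
byte 5: 7d ⊕ 84 = f9
byte 6: 5c ⊕ 18 = 44
byte 7: 04 ⊕ 1a = 1e
byte 8: a6 ⊕ 34 = 92
byte 9: 08 ⊕ 62 = 6a

[211, 144, 199, 122, 74, 249, 68, 30, 146, 106]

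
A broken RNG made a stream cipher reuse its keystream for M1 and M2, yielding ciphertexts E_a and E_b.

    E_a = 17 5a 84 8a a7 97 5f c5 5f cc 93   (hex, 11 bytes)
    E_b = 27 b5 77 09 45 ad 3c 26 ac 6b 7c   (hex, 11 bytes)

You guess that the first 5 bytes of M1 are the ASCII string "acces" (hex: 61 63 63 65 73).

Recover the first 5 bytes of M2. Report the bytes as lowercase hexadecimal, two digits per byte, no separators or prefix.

First, E_a ⊕ E_b = (M1 ⊕ K) ⊕ (M2 ⊕ K) = M1 ⊕ M2, so the key drops out. Then M2 = (M1 ⊕ M2) ⊕ M1 over the first 5 bytes.
byte 0: (17 ^ 27) ^ 61 = 30 ^ 61 = 51
byte 1: (5a ^ b5) ^ 63 = ef ^ 63 = 8c
byte 2: (84 ^ 77) ^ 63 = f3 ^ 63 = 90
byte 3: (8a ^ 09) ^ 65 = 83 ^ 65 = e6
byte 4: (a7 ^ 45) ^ 73 = e2 ^ 73 = 91

518c90e691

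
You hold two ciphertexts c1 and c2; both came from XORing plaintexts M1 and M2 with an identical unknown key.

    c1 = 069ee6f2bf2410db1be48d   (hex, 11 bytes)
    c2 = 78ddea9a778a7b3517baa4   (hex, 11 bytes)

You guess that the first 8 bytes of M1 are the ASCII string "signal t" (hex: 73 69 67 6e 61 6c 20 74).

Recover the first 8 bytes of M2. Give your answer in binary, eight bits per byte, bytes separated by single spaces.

00001101 00101010 01101011 00000110 10101001 11000010 01001011 10011010

First, c1 ⊕ c2 = (M1 ⊕ K) ⊕ (M2 ⊕ K) = M1 ⊕ M2, so the key drops out. Then M2 = (M1 ⊕ M2) ⊕ M1 over the first 8 bytes.
byte 0: (06 ⊕ 78) ⊕ 73 = 7e ⊕ 73 = 0d
byte 1: (9e ⊕ dd) ⊕ 69 = 43 ⊕ 69 = 2a
byte 2: (e6 ⊕ ea) ⊕ 67 = 0c ⊕ 67 = 6b
byte 3: (f2 ⊕ 9a) ⊕ 6e = 68 ⊕ 6e = 06
byte 4: (bf ⊕ 77) ⊕ 61 = c8 ⊕ 61 = a9
byte 5: (24 ⊕ 8a) ⊕ 6c = ae ⊕ 6c = c2
byte 6: (10 ⊕ 7b) ⊕ 20 = 6b ⊕ 20 = 4b
byte 7: (db ⊕ 35) ⊕ 74 = ee ⊕ 74 = 9a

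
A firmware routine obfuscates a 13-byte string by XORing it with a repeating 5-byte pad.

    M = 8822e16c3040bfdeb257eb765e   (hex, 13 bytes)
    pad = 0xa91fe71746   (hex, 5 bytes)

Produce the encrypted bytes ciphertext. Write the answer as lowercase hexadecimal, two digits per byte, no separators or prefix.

The 5-byte key repeats, so the effective keystream is a9 1f e7 17 46 a9 1f e7 17 46 a9 1f e7.
byte 0: 88 ^ a9 = 21
byte 1: 22 ^ 1f = 3d
byte 2: e1 ^ e7 = 06
byte 3: 6c ^ 17 = 7b
byte 4: 30 ^ 46 = 76
byte 5: 40 ^ a9 = e9
byte 6: bf ^ 1f = a0
byte 7: de ^ e7 = 39
byte 8: b2 ^ 17 = a5
byte 9: 57 ^ 46 = 11
byte 10: eb ^ a9 = 42
byte 11: 76 ^ 1f = 69
byte 12: 5e ^ e7 = b9

213d067b76e9a039a5114269b9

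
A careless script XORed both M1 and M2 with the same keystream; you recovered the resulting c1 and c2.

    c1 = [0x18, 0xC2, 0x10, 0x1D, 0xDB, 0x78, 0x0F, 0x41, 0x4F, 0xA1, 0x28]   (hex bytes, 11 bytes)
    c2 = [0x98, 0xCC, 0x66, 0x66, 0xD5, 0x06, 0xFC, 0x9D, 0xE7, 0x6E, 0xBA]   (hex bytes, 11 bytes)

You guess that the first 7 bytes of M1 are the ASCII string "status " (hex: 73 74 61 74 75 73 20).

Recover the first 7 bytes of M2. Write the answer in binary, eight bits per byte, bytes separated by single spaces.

11110011 01111010 00010111 00001111 01111011 00001101 11010011

First, c1 ⊕ c2 = (M1 ⊕ K) ⊕ (M2 ⊕ K) = M1 ⊕ M2, so the key drops out. Then M2 = (M1 ⊕ M2) ⊕ M1 over the first 7 bytes.
byte 0: (18 ^ 98) ^ 73 = 80 ^ 73 = f3
byte 1: (c2 ^ cc) ^ 74 = 0e ^ 74 = 7a
byte 2: (10 ^ 66) ^ 61 = 76 ^ 61 = 17
byte 3: (1d ^ 66) ^ 74 = 7b ^ 74 = 0f
byte 4: (db ^ d5) ^ 75 = 0e ^ 75 = 7b
byte 5: (78 ^ 06) ^ 73 = 7e ^ 73 = 0d
byte 6: (0f ^ fc) ^ 20 = f3 ^ 20 = d3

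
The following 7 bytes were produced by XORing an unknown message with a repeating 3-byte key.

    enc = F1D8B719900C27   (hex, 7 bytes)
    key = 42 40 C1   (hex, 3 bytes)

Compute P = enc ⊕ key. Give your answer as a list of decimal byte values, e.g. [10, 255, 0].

The 3-byte key repeats, so the effective keystream is 42 40 c1 42 40 c1 42.
byte 0: f1 xor 42 = b3
byte 1: d8 xor 40 = 98
byte 2: b7 xor c1 = 76
byte 3: 19 xor 42 = 5b
byte 4: 90 xor 40 = d0
byte 5: 0c xor c1 = cd
byte 6: 27 xor 42 = 65

[179, 152, 118, 91, 208, 205, 101]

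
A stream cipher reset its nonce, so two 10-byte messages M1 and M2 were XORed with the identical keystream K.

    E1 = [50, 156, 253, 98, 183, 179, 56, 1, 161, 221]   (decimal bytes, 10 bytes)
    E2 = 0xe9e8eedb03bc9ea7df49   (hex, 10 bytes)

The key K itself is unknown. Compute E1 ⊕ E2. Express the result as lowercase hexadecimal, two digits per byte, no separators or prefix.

db7413b9b40fa6a67e94

E1 ⊕ E2 = (M1 ⊕ K) ⊕ (M2 ⊕ K) = M1 ⊕ M2 — the shared key cancels under XOR.
32 ⊕ e9 = db
9c ⊕ e8 = 74
fd ⊕ ee = 13
62 ⊕ db = b9
b7 ⊕ 03 = b4
b3 ⊕ bc = 0f
38 ⊕ 9e = a6
01 ⊕ a7 = a6
a1 ⊕ df = 7e
dd ⊕ 49 = 94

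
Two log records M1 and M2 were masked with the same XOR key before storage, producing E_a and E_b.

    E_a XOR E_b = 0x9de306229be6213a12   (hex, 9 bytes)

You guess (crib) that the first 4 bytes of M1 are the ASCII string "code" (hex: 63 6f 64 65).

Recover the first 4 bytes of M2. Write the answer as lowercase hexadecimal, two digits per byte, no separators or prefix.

fe8c6247

Since E_a ⊕ E_b = M1 ⊕ M2, XORing with the guessed M1 bytes yields the corresponding M2 bytes: M2 = (E_a ⊕ E_b) ⊕ M1.
9d ^ 63 = fe
e3 ^ 6f = 8c
06 ^ 64 = 62
22 ^ 65 = 47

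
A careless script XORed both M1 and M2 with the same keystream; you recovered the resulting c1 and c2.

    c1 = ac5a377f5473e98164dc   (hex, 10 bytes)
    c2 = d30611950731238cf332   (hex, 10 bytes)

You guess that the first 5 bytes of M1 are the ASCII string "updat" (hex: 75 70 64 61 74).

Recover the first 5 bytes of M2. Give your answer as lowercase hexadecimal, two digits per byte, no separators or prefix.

First, c1 ⊕ c2 = (M1 ⊕ K) ⊕ (M2 ⊕ K) = M1 ⊕ M2, so the key drops out. Then M2 = (M1 ⊕ M2) ⊕ M1 over the first 5 bytes.
byte 0: (ac XOR d3) XOR 75 = 7f XOR 75 = 0a
byte 1: (5a XOR 06) XOR 70 = 5c XOR 70 = 2c
byte 2: (37 XOR 11) XOR 64 = 26 XOR 64 = 42
byte 3: (7f XOR 95) XOR 61 = ea XOR 61 = 8b
byte 4: (54 XOR 07) XOR 74 = 53 XOR 74 = 27

0a2c428b27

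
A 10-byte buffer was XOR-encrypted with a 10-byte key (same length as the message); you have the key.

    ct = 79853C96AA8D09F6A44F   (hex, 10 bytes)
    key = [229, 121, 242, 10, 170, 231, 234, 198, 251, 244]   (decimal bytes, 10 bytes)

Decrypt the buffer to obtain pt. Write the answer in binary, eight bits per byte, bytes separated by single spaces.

XOR is its own inverse, so applying the key byte-wise gives the result directly.
79 ⊕ e5 = 9c
85 ⊕ 79 = fc
3c ⊕ f2 = ce
96 ⊕ 0a = 9c
aa ⊕ aa = 00
8d ⊕ e7 = 6a
09 ⊕ ea = e3
f6 ⊕ c6 = 30
a4 ⊕ fb = 5f
4f ⊕ f4 = bb

10011100 11111100 11001110 10011100 00000000 01101010 11100011 00110000 01011111 10111011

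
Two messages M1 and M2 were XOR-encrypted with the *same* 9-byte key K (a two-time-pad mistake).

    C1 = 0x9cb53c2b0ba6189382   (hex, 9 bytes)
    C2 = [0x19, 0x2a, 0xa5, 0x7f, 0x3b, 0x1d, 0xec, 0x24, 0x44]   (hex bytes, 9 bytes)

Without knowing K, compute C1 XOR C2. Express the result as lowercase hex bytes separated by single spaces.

85 9f 99 54 30 bb f4 b7 c6

C1 ⊕ C2 = (M1 ⊕ K) ⊕ (M2 ⊕ K) = M1 ⊕ M2 — the shared key cancels under XOR.
9c ^ 19 = 85
b5 ^ 2a = 9f
3c ^ a5 = 99
2b ^ 7f = 54
0b ^ 3b = 30
a6 ^ 1d = bb
18 ^ ec = f4
93 ^ 24 = b7
82 ^ 44 = c6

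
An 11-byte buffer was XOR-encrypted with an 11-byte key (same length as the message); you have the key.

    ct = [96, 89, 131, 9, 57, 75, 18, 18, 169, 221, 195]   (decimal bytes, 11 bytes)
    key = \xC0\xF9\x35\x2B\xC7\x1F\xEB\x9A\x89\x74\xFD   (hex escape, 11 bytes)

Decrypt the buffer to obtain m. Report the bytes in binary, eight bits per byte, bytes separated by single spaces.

XOR is its own inverse, so applying the key byte-wise gives the result directly.
 96 XOR 192 = 160
 89 XOR 249 = 160
131 XOR  53 = 182
  9 XOR  43 =  34
 57 XOR 199 = 254
 75 XOR  31 =  84
 18 XOR 235 = 249
 18 XOR 154 = 136
169 XOR 137 =  32
221 XOR 116 = 169
195 XOR 253 =  62

10100000 10100000 10110110 00100010 11111110 01010100 11111001 10001000 00100000 10101001 00111110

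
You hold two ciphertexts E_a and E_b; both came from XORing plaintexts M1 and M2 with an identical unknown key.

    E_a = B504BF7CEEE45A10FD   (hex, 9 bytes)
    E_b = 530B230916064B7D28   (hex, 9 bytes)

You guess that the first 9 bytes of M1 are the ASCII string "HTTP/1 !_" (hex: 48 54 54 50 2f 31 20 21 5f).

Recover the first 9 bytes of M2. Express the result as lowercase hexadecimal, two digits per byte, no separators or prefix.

ae5bc825d7d3314c8a

First, E_a ⊕ E_b = (M1 ⊕ K) ⊕ (M2 ⊕ K) = M1 ⊕ M2, so the key drops out. Then M2 = (M1 ⊕ M2) ⊕ M1 over the first 9 bytes.
byte 0: (b5 xor 53) xor 48 = e6 xor 48 = ae
byte 1: (04 xor 0b) xor 54 = 0f xor 54 = 5b
byte 2: (bf xor 23) xor 54 = 9c xor 54 = c8
byte 3: (7c xor 09) xor 50 = 75 xor 50 = 25
byte 4: (ee xor 16) xor 2f = f8 xor 2f = d7
byte 5: (e4 xor 06) xor 31 = e2 xor 31 = d3
byte 6: (5a xor 4b) xor 20 = 11 xor 20 = 31
byte 7: (10 xor 7d) xor 21 = 6d xor 21 = 4c
byte 8: (fd xor 28) xor 5f = d5 xor 5f = 8a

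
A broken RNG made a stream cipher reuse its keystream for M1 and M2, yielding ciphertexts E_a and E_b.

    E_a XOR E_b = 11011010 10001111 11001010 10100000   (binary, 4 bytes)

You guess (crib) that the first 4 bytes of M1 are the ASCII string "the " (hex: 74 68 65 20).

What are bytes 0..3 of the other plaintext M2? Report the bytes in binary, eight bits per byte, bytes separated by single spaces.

Since E_a ⊕ E_b = M1 ⊕ M2, XORing with the guessed M1 bytes yields the corresponding M2 bytes: M2 = (E_a ⊕ E_b) ⊕ M1.
da xor 74 = ae
8f xor 68 = e7
ca xor 65 = af
a0 xor 20 = 80

10101110 11100111 10101111 10000000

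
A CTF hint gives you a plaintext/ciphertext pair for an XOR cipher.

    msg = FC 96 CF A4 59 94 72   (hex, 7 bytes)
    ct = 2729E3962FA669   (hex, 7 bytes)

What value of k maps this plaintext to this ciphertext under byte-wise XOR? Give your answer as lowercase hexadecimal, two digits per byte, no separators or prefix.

dbbf2c3276321b

Since ct = msg ⊕ k, XORing both sides with msg gives k = msg ⊕ ct.
252 XOR  39 = 219
150 XOR  41 = 191
207 XOR 227 =  44
164 XOR 150 =  50
 89 XOR  47 = 118
148 XOR 166 =  50
114 XOR 105 =  27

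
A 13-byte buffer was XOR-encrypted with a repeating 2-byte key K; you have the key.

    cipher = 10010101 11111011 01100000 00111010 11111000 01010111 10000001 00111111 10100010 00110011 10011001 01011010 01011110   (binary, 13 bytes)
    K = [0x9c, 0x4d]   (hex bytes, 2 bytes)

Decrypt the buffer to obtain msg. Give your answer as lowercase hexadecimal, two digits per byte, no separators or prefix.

09b6fc77641a1d723e7e0517c2

The 2-byte key repeats, so the effective keystream is 9c 4d 9c 4d 9c 4d 9c 4d 9c 4d 9c 4d 9c.
byte 0: 10010101 ⊕ 10011100 = 00001001
byte 1: 11111011 ⊕ 01001101 = 10110110
byte 2: 01100000 ⊕ 10011100 = 11111100
byte 3: 00111010 ⊕ 01001101 = 01110111
byte 4: 11111000 ⊕ 10011100 = 01100100
byte 5: 01010111 ⊕ 01001101 = 00011010
byte 6: 10000001 ⊕ 10011100 = 00011101
byte 7: 00111111 ⊕ 01001101 = 01110010
byte 8: 10100010 ⊕ 10011100 = 00111110
byte 9: 00110011 ⊕ 01001101 = 01111110
byte 10: 10011001 ⊕ 10011100 = 00000101
byte 11: 01011010 ⊕ 01001101 = 00010111
byte 12: 01011110 ⊕ 10011100 = 11000010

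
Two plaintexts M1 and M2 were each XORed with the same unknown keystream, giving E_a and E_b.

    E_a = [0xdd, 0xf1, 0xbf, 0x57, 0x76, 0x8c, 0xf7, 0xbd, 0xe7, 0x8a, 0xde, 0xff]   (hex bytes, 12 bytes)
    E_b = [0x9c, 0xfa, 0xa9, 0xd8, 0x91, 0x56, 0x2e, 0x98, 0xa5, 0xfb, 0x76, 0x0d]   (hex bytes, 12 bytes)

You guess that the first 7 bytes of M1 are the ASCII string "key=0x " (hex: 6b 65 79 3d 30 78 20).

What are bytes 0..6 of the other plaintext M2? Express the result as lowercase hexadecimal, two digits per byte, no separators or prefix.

First, E_a ⊕ E_b = (M1 ⊕ K) ⊕ (M2 ⊕ K) = M1 ⊕ M2, so the key drops out. Then M2 = (M1 ⊕ M2) ⊕ M1 over the first 7 bytes.
byte 0: (dd ^ 9c) ^ 6b = 41 ^ 6b = 2a
byte 1: (f1 ^ fa) ^ 65 = 0b ^ 65 = 6e
byte 2: (bf ^ a9) ^ 79 = 16 ^ 79 = 6f
byte 3: (57 ^ d8) ^ 3d = 8f ^ 3d = b2
byte 4: (76 ^ 91) ^ 30 = e7 ^ 30 = d7
byte 5: (8c ^ 56) ^ 78 = da ^ 78 = a2
byte 6: (f7 ^ 2e) ^ 20 = d9 ^ 20 = f9

2a6e6fb2d7a2f9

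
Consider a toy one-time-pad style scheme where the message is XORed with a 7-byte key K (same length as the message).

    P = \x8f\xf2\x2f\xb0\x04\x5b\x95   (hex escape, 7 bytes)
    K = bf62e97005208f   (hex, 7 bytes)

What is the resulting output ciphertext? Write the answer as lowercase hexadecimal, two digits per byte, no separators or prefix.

3090c6c0017b1a

XOR is its own inverse, so applying the key byte-wise gives the result directly.
143 ^ 191 =  48
242 ^  98 = 144
 47 ^ 233 = 198
176 ^ 112 = 192
  4 ^   5 =   1
 91 ^  32 = 123
149 ^ 143 =  26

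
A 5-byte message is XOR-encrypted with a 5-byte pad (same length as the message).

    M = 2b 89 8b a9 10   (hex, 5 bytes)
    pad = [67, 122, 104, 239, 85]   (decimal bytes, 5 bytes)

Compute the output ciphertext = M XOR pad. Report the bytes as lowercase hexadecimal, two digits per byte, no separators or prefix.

68f3e34645

byte 0: 2b ⊕ 43 = 68
byte 1: 89 ⊕ 7a = f3
byte 2: 8b ⊕ 68 = e3
byte 3: a9 ⊕ ef = 46
byte 4: 10 ⊕ 55 = 45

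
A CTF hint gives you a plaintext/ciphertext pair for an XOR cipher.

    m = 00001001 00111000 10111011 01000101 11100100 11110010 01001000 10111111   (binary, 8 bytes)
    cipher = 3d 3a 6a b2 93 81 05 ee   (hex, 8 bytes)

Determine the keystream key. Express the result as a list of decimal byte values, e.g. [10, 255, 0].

Since cipher = m ⊕ key, XORing both sides with m gives key = m ⊕ cipher.
09 ^ 3d = 34
38 ^ 3a = 02
bb ^ 6a = d1
45 ^ b2 = f7
e4 ^ 93 = 77
f2 ^ 81 = 73
48 ^ 05 = 4d
bf ^ ee = 51

[52, 2, 209, 247, 119, 115, 77, 81]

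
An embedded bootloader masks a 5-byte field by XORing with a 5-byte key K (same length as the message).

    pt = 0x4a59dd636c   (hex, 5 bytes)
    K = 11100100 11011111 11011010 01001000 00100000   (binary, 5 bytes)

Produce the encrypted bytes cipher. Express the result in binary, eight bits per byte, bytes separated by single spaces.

10101110 10000110 00000111 00101011 01001100

4a XOR e4 = ae
59 XOR df = 86
dd XOR da = 07
63 XOR 48 = 2b
6c XOR 20 = 4c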